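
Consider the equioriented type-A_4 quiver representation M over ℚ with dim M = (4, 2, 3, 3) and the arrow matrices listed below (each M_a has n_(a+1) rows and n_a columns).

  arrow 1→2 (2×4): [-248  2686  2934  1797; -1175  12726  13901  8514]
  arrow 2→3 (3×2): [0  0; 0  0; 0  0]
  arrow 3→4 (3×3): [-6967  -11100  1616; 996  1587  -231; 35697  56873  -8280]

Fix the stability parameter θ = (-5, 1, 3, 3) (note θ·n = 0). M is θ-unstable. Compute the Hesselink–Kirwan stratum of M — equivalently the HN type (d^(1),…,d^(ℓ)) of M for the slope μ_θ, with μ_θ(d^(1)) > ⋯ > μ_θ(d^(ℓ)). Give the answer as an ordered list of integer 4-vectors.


Interval decomposition of M: I[1,1]^2, I[1,2]^2, I[3,4]^3.
HN type (ℓ=3): μ^(1)=3; μ^(2)=1; μ^(3)=-5

((0, 0, 3, 3); (0, 2, 0, 0); (4, 0, 0, 0))


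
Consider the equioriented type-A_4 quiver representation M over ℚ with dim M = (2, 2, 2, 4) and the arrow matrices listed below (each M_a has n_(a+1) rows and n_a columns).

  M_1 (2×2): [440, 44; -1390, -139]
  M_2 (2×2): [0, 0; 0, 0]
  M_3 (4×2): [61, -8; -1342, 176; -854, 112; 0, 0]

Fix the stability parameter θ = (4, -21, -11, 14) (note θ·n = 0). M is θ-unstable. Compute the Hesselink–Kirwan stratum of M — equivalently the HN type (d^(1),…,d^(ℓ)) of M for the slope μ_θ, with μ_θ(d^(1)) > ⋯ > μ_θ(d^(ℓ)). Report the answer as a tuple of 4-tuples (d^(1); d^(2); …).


Via rank(M_{q-1}∘⋯∘M_p): M ≅ I[1,1], I[1,2], I[2,2], I[3,3], I[3,4], I[4,4]^3.
μ_θ-semistable layers: μ^(1)=14; μ^(2)=4; μ^(3)=-17/2; μ^(4)=-11; μ^(5)=-21

((0, 0, 0, 4); (1, 0, 0, 0); (1, 1, 0, 0); (0, 0, 2, 0); (0, 1, 0, 0))


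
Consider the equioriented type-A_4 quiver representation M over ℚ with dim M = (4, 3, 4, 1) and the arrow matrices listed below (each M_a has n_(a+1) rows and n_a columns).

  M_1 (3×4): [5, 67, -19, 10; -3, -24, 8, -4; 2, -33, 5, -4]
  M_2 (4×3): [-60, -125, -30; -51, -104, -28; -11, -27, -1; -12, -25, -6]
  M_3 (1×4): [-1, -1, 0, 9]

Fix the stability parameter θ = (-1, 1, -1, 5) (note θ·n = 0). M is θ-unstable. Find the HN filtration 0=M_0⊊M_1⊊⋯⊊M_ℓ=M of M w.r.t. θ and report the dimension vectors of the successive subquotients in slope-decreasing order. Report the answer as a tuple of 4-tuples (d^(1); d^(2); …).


Via rank(M_{q-1}∘⋯∘M_p): M ≅ I[1,1], I[1,3]^2, I[1,4], I[3,3].
μ_θ-semistable layers: μ^(1)=5; μ^(2)=0; μ^(3)=-1

((0, 0, 0, 1); (0, 3, 3, 0); (4, 0, 1, 0))


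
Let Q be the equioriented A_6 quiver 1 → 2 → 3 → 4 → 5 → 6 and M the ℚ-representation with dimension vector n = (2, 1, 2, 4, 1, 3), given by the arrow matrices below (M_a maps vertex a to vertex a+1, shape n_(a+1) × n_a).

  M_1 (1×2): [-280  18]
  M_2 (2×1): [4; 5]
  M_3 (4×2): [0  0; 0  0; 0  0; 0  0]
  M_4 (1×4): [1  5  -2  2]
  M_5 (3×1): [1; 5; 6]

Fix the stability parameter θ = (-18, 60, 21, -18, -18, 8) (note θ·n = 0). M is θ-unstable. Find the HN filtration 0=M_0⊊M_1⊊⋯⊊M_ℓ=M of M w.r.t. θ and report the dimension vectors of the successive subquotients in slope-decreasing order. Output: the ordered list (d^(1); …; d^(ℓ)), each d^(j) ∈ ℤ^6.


Interval decomposition of M: I[1,1], I[1,3], I[3,3], I[4,4]^3, I[4,6], I[6,6]^2.
HN type (ℓ=4): μ^(1)=81/2; μ^(2)=21; μ^(3)=8; μ^(4)=-18

((0, 1, 1, 0, 0, 0); (0, 0, 1, 0, 0, 0); (0, 0, 0, 0, 0, 3); (2, 0, 0, 4, 1, 0))


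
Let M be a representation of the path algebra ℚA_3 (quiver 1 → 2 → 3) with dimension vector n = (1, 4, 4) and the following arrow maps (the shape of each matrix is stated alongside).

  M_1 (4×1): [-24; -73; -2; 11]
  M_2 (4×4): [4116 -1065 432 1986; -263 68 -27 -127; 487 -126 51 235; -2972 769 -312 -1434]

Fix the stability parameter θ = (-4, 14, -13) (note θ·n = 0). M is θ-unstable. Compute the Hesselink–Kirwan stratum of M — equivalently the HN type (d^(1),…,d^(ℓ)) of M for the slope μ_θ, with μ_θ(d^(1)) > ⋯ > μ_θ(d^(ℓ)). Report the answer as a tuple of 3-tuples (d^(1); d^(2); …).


Barcode: M ≅ I[1,3], I[2,2]^2, I[2,3], I[3,3]^2. HN layers by μ_θ (4 steps, strictly decreasing):
  μ^(1)=14; μ^(2)=1/2; μ^(3)=-4; μ^(4)=-13

((0, 2, 0); (0, 2, 2); (1, 0, 0); (0, 0, 2))


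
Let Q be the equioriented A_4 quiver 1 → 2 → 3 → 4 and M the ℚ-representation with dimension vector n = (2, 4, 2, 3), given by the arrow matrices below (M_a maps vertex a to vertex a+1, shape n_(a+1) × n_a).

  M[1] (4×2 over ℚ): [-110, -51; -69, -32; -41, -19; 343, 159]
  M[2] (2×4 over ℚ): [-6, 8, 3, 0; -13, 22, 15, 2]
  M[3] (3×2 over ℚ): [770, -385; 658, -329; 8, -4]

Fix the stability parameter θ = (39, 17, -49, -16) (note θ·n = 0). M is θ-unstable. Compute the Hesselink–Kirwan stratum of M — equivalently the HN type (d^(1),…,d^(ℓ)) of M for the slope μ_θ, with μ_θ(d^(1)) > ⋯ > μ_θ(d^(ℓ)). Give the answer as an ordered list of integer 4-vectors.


Barcode: M ≅ I[1,3], I[1,4], I[2,2]^2, I[4,4]^2. HN layers by μ_θ (4 steps, strictly decreasing):
  μ^(1)=17; μ^(2)=7/3; μ^(3)=-9/4; μ^(4)=-16

((0, 2, 0, 0); (1, 1, 1, 0); (1, 1, 1, 1); (0, 0, 0, 2))


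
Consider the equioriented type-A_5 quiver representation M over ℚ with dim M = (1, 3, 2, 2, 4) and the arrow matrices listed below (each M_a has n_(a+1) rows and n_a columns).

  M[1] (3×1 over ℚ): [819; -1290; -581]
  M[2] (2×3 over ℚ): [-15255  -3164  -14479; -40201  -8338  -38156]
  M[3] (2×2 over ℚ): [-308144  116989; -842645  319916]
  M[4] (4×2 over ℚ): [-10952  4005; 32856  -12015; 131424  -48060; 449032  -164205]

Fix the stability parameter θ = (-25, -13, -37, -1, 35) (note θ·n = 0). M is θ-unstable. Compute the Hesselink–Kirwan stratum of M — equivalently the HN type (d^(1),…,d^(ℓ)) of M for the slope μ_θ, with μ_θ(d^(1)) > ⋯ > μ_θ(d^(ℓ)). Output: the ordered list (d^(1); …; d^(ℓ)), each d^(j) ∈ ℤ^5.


Interval decomposition of M: I[1,5], I[2,2], I[2,4], I[5,5]^3.
HN type (ℓ=4): μ^(1)=35; μ^(2)=-1; μ^(3)=-13; μ^(4)=-25

((0, 0, 0, 0, 4); (0, 0, 0, 2, 0); (0, 1, 0, 0, 0); (1, 2, 2, 0, 0))


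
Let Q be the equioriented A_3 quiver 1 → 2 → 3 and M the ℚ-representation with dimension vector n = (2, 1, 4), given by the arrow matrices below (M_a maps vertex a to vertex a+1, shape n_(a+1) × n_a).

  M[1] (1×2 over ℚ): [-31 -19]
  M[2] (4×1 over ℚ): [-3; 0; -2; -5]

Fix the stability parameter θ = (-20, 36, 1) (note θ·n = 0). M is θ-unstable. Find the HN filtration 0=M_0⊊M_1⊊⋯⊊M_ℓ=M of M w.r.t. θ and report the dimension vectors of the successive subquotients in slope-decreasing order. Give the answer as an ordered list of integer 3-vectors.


Barcode: M ≅ I[1,1], I[1,3], I[3,3]^3. HN layers by μ_θ (3 steps, strictly decreasing):
  μ^(1)=37/2; μ^(2)=1; μ^(3)=-20

((0, 1, 1); (0, 0, 3); (2, 0, 0))


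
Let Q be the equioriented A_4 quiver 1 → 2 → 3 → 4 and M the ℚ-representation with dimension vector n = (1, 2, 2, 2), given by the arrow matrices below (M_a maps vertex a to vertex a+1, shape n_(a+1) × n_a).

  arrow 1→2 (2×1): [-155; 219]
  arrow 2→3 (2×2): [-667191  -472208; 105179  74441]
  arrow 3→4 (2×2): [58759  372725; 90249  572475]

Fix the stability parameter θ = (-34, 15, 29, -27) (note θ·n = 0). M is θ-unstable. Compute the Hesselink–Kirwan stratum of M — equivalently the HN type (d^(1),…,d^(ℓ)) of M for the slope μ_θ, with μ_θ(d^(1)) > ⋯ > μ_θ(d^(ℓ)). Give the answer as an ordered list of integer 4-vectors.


Interval decomposition of M: I[1,4], I[2,3], I[4,4].
HN type (ℓ=5): μ^(1)=29; μ^(2)=15; μ^(3)=17/3; μ^(4)=-27; μ^(5)=-34

((0, 0, 1, 0); (0, 1, 0, 0); (0, 1, 1, 1); (0, 0, 0, 1); (1, 0, 0, 0))


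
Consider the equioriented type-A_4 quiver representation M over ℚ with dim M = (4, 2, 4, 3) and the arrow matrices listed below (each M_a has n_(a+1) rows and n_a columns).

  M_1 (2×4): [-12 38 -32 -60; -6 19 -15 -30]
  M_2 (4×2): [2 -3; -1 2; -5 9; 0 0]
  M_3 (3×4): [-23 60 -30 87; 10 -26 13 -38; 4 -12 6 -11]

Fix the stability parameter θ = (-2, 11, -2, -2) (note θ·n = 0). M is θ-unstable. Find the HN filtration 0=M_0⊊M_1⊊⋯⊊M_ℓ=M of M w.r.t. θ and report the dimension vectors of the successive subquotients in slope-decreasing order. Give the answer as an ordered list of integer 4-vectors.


Via rank(M_{q-1}∘⋯∘M_p): M ≅ I[1,1]^2, I[1,4]^2, I[3,3], I[3,4].
μ_θ-semistable layers: μ^(1)=7/3; μ^(2)=-2

((0, 2, 2, 2); (4, 0, 2, 1))


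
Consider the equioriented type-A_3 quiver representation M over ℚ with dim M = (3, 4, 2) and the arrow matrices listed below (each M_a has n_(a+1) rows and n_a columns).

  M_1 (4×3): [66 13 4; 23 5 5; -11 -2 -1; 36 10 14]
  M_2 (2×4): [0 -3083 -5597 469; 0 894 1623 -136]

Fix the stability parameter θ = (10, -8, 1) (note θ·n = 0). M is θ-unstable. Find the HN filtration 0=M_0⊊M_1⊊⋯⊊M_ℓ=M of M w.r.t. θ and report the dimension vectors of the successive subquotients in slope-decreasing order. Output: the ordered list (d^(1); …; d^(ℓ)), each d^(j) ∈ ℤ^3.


Via rank(M_{q-1}∘⋯∘M_p): M ≅ I[1,2], I[1,3]^2, I[2,2].
μ_θ-semistable layers: μ^(1)=1; μ^(2)=-8

((3, 3, 2); (0, 1, 0))


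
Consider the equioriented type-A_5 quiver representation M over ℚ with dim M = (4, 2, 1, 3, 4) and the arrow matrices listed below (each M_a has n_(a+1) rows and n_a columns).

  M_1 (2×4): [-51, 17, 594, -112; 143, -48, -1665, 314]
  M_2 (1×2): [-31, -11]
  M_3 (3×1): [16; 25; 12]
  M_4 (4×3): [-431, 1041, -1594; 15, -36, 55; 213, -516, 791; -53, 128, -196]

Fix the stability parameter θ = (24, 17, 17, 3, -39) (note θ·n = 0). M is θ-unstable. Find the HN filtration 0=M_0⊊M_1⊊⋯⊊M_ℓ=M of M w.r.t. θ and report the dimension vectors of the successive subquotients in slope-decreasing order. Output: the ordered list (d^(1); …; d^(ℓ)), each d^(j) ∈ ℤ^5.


Interval decomposition of M: I[1,1]^2, I[1,2], I[1,5], I[4,5]^2, I[5,5].
HN type (ℓ=5): μ^(1)=24; μ^(2)=41/2; μ^(3)=22/5; μ^(4)=-18; μ^(5)=-39

((2, 0, 0, 0, 0); (1, 1, 0, 0, 0); (1, 1, 1, 1, 1); (0, 0, 0, 2, 2); (0, 0, 0, 0, 1))


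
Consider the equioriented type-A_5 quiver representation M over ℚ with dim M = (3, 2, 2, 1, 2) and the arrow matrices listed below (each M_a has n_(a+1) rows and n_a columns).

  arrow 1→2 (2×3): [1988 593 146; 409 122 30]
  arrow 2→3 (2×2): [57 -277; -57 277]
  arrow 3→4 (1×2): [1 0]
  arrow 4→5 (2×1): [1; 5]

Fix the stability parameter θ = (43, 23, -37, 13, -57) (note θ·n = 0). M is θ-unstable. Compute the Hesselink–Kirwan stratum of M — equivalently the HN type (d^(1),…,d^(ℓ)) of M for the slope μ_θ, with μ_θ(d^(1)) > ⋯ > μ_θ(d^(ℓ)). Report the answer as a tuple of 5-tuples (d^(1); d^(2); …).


Interval decomposition of M: I[1,1], I[1,2], I[1,5], I[3,3], I[5,5].
HN type (ℓ=5): μ^(1)=43; μ^(2)=33; μ^(3)=-3; μ^(4)=-37; μ^(5)=-57

((1, 0, 0, 0, 0); (1, 1, 0, 0, 0); (1, 1, 1, 1, 1); (0, 0, 1, 0, 0); (0, 0, 0, 0, 1))


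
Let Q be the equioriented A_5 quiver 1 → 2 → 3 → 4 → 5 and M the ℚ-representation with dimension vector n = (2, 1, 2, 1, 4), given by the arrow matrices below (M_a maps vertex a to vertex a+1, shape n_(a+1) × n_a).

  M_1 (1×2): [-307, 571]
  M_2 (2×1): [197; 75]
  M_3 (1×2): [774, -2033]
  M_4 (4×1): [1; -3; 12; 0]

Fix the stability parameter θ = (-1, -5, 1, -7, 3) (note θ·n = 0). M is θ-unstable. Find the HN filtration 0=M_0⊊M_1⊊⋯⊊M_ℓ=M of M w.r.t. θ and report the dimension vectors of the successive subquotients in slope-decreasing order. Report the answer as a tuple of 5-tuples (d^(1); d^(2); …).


Via rank(M_{q-1}∘⋯∘M_p): M ≅ I[1,1], I[1,5], I[3,3], I[5,5]^3.
μ_θ-semistable layers: μ^(1)=3; μ^(2)=1; μ^(3)=-1; μ^(4)=-3

((0, 0, 0, 0, 4); (0, 0, 1, 0, 0); (1, 0, 0, 0, 0); (1, 1, 1, 1, 0))


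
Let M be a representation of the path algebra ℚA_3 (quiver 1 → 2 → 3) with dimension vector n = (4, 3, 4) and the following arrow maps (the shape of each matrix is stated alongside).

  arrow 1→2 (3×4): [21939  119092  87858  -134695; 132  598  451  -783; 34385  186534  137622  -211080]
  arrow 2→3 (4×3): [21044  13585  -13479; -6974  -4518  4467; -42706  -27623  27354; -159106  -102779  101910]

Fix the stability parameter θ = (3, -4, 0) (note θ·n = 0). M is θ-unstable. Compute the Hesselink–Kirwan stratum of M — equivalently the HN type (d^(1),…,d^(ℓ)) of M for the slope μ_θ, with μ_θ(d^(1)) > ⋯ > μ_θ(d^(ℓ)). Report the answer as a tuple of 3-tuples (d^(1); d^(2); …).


Barcode: M ≅ I[1,1], I[1,2], I[1,3]^2, I[3,3]^2. HN layers by μ_θ (3 steps, strictly decreasing):
  μ^(1)=3; μ^(2)=0; μ^(3)=-1/2

((1, 0, 0); (0, 0, 4); (3, 3, 0))


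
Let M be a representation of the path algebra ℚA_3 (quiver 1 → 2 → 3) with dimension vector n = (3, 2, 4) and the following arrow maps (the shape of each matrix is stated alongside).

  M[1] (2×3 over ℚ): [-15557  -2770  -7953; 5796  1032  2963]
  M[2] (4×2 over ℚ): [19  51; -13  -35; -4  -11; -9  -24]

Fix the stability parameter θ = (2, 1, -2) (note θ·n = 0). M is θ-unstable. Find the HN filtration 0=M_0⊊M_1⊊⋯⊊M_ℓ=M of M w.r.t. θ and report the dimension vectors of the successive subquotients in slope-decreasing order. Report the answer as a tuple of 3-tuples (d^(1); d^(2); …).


Barcode: M ≅ I[1,1], I[1,3]^2, I[3,3]^2. HN layers by μ_θ (3 steps, strictly decreasing):
  μ^(1)=2; μ^(2)=1/3; μ^(3)=-2

((1, 0, 0); (2, 2, 2); (0, 0, 2))


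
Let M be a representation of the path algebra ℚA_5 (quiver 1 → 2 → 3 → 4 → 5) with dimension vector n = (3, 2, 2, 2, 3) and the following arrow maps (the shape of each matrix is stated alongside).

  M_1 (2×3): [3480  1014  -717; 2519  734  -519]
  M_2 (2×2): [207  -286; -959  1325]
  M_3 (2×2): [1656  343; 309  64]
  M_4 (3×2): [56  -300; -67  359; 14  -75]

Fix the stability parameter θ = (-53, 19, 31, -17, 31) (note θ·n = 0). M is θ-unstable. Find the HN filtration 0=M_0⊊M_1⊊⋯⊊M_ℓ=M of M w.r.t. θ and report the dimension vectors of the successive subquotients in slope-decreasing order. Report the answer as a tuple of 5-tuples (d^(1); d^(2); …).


Via rank(M_{q-1}∘⋯∘M_p): M ≅ I[1,1], I[1,5]^2, I[5,5].
μ_θ-semistable layers: μ^(1)=31; μ^(2)=11; μ^(3)=-53

((0, 0, 0, 0, 3); (0, 2, 2, 2, 0); (3, 0, 0, 0, 0))


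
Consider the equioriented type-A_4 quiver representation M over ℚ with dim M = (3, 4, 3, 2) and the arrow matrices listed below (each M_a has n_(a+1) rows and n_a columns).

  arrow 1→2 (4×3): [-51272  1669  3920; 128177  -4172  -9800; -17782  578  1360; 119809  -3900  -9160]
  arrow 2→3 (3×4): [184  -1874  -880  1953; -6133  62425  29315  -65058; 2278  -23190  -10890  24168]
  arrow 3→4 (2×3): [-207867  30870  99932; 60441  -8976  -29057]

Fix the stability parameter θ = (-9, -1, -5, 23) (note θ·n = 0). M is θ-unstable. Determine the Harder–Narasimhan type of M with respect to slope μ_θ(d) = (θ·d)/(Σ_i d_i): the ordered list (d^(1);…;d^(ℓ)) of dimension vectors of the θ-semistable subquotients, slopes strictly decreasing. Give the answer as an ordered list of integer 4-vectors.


Via rank(M_{q-1}∘⋯∘M_p): M ≅ I[1,1], I[1,3], I[1,4], I[2,2]^2, I[3,4].
μ_θ-semistable layers: μ^(1)=23; μ^(2)=-1; μ^(3)=-3; μ^(4)=-5; μ^(5)=-9

((0, 0, 0, 2); (0, 2, 0, 0); (0, 2, 2, 0); (0, 0, 1, 0); (3, 0, 0, 0))


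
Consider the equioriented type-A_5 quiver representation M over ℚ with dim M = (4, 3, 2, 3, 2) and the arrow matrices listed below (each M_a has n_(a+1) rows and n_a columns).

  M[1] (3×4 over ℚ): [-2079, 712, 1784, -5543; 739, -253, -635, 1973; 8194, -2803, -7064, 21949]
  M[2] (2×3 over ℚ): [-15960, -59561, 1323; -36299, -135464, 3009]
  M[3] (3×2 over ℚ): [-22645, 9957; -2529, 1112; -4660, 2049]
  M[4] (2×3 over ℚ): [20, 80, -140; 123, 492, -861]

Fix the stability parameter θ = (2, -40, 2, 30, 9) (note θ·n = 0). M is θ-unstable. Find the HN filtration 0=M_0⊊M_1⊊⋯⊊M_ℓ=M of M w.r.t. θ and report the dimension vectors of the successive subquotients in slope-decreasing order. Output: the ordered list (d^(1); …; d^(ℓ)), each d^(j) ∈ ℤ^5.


Barcode: M ≅ I[1,1], I[1,2], I[1,4], I[1,5], I[4,4], I[5,5]. HN layers by μ_θ (5 steps, strictly decreasing):
  μ^(1)=30; μ^(2)=39/2; μ^(3)=9; μ^(4)=2; μ^(5)=-19

((0, 0, 0, 2, 0); (0, 0, 0, 1, 1); (0, 0, 0, 0, 1); (1, 0, 2, 0, 0); (3, 3, 0, 0, 0))


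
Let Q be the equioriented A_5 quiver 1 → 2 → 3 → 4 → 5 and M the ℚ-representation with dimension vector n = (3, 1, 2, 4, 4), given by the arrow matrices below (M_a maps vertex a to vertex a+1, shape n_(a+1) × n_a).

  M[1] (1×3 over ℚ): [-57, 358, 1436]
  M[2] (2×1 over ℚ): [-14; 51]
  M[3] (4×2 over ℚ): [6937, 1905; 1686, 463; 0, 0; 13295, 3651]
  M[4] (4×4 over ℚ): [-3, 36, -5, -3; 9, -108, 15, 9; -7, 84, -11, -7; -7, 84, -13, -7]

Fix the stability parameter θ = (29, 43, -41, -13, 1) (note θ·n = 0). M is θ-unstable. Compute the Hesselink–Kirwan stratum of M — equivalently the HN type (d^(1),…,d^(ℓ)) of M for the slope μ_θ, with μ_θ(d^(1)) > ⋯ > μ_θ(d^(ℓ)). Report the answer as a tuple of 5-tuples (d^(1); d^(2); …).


Interval decomposition of M: I[1,1]^2, I[1,4], I[3,4], I[4,5]^2, I[5,5]^2.
HN type (ℓ=5): μ^(1)=29; μ^(2)=9/2; μ^(3)=1; μ^(4)=-13; μ^(5)=-41

((2, 0, 0, 0, 0); (1, 1, 1, 1, 0); (0, 0, 0, 0, 4); (0, 0, 0, 3, 0); (0, 0, 1, 0, 0))


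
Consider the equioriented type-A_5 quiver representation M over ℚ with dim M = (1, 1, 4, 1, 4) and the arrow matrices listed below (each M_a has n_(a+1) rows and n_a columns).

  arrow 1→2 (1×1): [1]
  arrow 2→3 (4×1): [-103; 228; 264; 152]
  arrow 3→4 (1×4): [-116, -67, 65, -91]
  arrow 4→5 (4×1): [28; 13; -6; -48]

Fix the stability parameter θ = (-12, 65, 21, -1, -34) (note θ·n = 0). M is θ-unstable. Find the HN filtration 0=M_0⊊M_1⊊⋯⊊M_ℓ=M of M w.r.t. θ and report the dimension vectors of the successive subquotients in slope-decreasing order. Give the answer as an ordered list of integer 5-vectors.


Interval decomposition of M: I[1,3], I[3,3]^2, I[3,5], I[5,5]^3.
HN type (ℓ=5): μ^(1)=43; μ^(2)=21; μ^(3)=-14/3; μ^(4)=-12; μ^(5)=-34

((0, 1, 1, 0, 0); (0, 0, 2, 0, 0); (0, 0, 1, 1, 1); (1, 0, 0, 0, 0); (0, 0, 0, 0, 3))


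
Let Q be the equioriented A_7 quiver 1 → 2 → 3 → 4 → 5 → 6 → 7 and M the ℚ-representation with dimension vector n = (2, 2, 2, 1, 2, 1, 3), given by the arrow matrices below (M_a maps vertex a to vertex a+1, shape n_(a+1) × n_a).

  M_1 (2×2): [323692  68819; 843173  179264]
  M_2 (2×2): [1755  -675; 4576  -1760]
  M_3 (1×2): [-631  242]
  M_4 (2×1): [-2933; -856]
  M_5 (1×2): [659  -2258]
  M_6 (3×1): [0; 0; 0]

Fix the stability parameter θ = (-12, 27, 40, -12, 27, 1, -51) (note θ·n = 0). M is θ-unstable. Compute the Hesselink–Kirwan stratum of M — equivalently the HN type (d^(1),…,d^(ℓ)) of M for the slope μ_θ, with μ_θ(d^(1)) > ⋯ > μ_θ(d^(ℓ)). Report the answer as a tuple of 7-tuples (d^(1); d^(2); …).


Via rank(M_{q-1}∘⋯∘M_p): M ≅ I[1,2], I[1,6], I[3,3], I[5,5], I[7,7]^3.
μ_θ-semistable layers: μ^(1)=40; μ^(2)=27; μ^(3)=83/5; μ^(4)=-12; μ^(5)=-51

((0, 0, 1, 0, 0, 0, 0); (0, 1, 0, 0, 1, 0, 0); (0, 1, 1, 1, 1, 1, 0); (2, 0, 0, 0, 0, 0, 0); (0, 0, 0, 0, 0, 0, 3))


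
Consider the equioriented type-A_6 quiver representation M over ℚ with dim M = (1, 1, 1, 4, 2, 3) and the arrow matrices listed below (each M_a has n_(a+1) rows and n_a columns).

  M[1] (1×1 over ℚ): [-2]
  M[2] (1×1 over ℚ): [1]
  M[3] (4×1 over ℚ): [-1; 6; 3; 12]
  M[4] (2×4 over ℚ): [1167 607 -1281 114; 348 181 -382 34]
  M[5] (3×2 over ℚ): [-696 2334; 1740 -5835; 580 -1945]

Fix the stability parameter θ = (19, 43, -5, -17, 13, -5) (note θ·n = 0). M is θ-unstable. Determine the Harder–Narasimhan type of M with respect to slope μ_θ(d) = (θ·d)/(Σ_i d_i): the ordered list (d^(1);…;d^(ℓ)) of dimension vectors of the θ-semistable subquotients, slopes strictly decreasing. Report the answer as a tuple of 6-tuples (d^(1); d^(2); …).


Via rank(M_{q-1}∘⋯∘M_p): M ≅ I[1,4], I[4,4], I[4,5], I[4,6], I[6,6]^2.
μ_θ-semistable layers: μ^(1)=13; μ^(2)=10; μ^(3)=4; μ^(4)=-5; μ^(5)=-17

((0, 0, 0, 0, 1, 0); (1, 1, 1, 1, 0, 0); (0, 0, 0, 0, 1, 1); (0, 0, 0, 0, 0, 2); (0, 0, 0, 3, 0, 0))


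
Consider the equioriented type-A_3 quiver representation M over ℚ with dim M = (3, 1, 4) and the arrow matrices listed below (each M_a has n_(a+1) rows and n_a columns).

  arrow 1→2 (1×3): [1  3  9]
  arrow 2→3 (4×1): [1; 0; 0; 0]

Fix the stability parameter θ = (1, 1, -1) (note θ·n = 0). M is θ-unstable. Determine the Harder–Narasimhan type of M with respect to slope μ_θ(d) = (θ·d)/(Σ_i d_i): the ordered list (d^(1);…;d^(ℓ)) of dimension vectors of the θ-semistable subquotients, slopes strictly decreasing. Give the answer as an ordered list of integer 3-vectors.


Via rank(M_{q-1}∘⋯∘M_p): M ≅ I[1,1]^2, I[1,3], I[3,3]^3.
μ_θ-semistable layers: μ^(1)=1; μ^(2)=1/3; μ^(3)=-1

((2, 0, 0); (1, 1, 1); (0, 0, 3))


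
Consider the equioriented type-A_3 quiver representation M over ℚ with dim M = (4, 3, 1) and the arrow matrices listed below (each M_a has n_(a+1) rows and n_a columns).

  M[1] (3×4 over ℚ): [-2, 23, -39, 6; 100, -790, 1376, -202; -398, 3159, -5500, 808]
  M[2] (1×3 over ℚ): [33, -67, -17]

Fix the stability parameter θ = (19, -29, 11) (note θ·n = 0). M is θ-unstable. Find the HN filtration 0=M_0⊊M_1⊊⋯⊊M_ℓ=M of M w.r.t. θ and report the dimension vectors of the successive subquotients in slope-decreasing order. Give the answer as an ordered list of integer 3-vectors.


Via rank(M_{q-1}∘⋯∘M_p): M ≅ I[1,1], I[1,2]^2, I[1,3].
μ_θ-semistable layers: μ^(1)=19; μ^(2)=11; μ^(3)=-5

((1, 0, 0); (0, 0, 1); (3, 3, 0))


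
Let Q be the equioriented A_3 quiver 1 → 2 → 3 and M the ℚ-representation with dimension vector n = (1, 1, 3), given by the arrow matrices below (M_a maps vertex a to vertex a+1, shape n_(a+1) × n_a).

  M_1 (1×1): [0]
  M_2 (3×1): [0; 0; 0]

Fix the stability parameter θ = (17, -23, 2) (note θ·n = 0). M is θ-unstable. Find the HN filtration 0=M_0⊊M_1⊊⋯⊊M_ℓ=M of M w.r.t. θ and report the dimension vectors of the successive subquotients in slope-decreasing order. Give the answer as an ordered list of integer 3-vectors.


Interval decomposition of M: I[1,1], I[2,2], I[3,3]^3.
HN type (ℓ=3): μ^(1)=17; μ^(2)=2; μ^(3)=-23

((1, 0, 0); (0, 0, 3); (0, 1, 0))


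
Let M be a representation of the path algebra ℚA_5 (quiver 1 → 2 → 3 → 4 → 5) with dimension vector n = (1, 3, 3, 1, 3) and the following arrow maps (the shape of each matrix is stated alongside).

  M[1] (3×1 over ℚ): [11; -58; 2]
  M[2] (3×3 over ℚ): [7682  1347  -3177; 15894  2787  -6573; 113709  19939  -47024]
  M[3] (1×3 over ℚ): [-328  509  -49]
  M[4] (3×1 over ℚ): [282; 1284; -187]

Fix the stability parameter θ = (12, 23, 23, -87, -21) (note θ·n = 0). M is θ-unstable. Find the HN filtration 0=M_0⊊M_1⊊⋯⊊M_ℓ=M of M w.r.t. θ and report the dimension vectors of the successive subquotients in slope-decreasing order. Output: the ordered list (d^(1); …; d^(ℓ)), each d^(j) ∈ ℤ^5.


Interval decomposition of M: I[1,5], I[2,2], I[2,3], I[3,3], I[5,5]^2.
HN type (ℓ=3): μ^(1)=23; μ^(2)=-10; μ^(3)=-21

((0, 2, 2, 0, 0); (1, 1, 1, 1, 1); (0, 0, 0, 0, 2))


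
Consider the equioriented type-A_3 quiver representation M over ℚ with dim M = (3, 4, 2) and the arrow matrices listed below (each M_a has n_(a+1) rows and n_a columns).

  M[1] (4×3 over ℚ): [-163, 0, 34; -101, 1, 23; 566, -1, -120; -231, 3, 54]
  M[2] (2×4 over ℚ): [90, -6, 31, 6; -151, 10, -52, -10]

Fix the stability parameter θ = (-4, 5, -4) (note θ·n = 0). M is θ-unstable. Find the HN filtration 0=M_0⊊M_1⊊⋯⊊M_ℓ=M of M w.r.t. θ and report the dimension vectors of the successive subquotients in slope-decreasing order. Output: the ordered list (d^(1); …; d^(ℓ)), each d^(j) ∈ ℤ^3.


Barcode: M ≅ I[1,2], I[1,3]^2, I[2,2]. HN layers by μ_θ (3 steps, strictly decreasing):
  μ^(1)=5; μ^(2)=1/2; μ^(3)=-4

((0, 2, 0); (0, 2, 2); (3, 0, 0))


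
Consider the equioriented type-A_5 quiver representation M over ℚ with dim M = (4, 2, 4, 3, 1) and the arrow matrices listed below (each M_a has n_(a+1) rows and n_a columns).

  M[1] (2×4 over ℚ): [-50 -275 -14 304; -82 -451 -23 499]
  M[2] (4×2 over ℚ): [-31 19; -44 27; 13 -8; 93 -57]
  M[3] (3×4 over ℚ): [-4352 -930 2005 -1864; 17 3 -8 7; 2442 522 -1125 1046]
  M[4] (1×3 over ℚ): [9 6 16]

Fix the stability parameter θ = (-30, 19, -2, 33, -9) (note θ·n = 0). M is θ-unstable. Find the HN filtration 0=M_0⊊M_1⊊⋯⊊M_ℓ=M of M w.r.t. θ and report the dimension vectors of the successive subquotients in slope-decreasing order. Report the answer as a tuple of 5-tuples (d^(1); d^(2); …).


Interval decomposition of M: I[1,1]^2, I[1,4], I[1,5], I[3,3], I[3,4].
HN type (ℓ=5): μ^(1)=33; μ^(2)=12; μ^(3)=17/2; μ^(4)=-2; μ^(5)=-30

((0, 0, 0, 2, 0); (0, 0, 0, 1, 1); (0, 2, 2, 0, 0); (0, 0, 2, 0, 0); (4, 0, 0, 0, 0))


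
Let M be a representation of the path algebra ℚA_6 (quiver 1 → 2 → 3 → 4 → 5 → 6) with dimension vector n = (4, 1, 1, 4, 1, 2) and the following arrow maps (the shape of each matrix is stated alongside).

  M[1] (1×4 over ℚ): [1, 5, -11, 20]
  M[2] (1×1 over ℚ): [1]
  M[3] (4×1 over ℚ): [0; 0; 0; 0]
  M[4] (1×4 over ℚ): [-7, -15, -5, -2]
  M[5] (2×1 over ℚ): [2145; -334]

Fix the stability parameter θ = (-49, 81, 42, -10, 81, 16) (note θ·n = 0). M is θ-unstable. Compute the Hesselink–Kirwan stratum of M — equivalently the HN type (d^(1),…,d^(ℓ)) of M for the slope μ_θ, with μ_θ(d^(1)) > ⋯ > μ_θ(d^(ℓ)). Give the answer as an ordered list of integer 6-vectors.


Barcode: M ≅ I[1,1]^3, I[1,3], I[4,4]^3, I[4,6], I[6,6]. HN layers by μ_θ (5 steps, strictly decreasing):
  μ^(1)=123/2; μ^(2)=97/2; μ^(3)=16; μ^(4)=-10; μ^(5)=-49

((0, 1, 1, 0, 0, 0); (0, 0, 0, 0, 1, 1); (0, 0, 0, 0, 0, 1); (0, 0, 0, 4, 0, 0); (4, 0, 0, 0, 0, 0))


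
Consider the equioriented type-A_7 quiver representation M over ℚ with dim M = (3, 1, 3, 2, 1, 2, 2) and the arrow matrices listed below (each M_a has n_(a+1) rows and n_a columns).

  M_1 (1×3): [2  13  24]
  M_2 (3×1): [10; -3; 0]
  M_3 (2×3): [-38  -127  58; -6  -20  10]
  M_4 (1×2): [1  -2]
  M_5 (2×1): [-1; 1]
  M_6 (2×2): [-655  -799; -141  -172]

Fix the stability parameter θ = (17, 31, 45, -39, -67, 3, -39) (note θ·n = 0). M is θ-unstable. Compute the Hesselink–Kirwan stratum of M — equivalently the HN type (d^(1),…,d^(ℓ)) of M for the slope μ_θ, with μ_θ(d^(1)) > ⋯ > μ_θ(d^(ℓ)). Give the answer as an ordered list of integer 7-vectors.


Interval decomposition of M: I[1,1]^2, I[1,7], I[3,3], I[3,4], I[6,7].
HN type (ℓ=5): μ^(1)=45; μ^(2)=17; μ^(3)=3; μ^(4)=-7; μ^(5)=-18

((0, 0, 1, 0, 0, 0, 0); (2, 0, 0, 0, 0, 0, 0); (0, 0, 1, 1, 0, 0, 0); (1, 1, 1, 1, 1, 1, 1); (0, 0, 0, 0, 0, 1, 1))


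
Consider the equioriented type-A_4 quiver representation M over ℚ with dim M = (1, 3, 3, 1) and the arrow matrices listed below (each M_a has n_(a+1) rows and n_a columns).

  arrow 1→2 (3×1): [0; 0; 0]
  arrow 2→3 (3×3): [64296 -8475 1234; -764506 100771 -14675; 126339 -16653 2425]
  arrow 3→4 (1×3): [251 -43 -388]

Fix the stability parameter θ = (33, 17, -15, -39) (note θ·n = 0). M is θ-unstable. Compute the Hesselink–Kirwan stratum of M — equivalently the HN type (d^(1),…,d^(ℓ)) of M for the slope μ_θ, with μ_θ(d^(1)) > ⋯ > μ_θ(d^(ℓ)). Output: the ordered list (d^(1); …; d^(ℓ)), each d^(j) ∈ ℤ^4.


Interval decomposition of M: I[1,1], I[2,3]^2, I[2,4].
HN type (ℓ=3): μ^(1)=33; μ^(2)=1; μ^(3)=-37/3

((1, 0, 0, 0); (0, 2, 2, 0); (0, 1, 1, 1))


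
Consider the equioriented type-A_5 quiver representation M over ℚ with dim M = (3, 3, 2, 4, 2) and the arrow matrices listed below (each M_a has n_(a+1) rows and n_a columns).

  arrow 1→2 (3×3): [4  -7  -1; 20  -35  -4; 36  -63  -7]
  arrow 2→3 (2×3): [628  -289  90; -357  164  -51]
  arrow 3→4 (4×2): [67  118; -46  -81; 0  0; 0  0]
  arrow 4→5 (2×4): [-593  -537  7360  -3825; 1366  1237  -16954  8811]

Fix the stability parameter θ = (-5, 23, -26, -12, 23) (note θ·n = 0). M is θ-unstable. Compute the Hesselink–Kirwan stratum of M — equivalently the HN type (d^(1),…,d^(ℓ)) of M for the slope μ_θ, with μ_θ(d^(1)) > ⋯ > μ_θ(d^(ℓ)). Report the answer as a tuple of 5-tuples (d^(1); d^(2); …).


Barcode: M ≅ I[1,1], I[1,5]^2, I[2,2], I[4,4]^2. HN layers by μ_θ (3 steps, strictly decreasing):
  μ^(1)=23; μ^(2)=-5; μ^(3)=-12

((0, 1, 0, 0, 2); (3, 2, 2, 2, 0); (0, 0, 0, 2, 0))


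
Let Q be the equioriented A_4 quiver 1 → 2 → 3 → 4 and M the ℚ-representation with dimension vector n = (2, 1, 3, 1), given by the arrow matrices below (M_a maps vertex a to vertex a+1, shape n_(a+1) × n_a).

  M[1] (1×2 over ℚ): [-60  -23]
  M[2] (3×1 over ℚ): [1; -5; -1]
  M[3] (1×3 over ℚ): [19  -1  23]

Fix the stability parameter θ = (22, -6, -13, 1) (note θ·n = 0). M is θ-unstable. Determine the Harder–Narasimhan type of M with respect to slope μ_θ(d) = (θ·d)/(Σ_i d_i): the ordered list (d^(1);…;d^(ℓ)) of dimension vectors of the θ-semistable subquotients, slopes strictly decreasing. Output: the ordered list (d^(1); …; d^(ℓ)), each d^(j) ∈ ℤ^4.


Via rank(M_{q-1}∘⋯∘M_p): M ≅ I[1,1], I[1,4], I[3,3]^2.
μ_θ-semistable layers: μ^(1)=22; μ^(2)=1; μ^(3)=-13

((1, 0, 0, 0); (1, 1, 1, 1); (0, 0, 2, 0))


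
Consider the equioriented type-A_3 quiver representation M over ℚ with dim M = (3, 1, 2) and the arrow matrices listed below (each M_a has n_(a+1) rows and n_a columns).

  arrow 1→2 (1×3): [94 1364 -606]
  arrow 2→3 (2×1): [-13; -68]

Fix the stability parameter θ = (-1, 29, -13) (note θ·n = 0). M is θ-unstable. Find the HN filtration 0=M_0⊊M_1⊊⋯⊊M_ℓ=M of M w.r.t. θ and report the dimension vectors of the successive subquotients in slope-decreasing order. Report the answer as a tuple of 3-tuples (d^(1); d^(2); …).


Via rank(M_{q-1}∘⋯∘M_p): M ≅ I[1,1]^2, I[1,3], I[3,3].
μ_θ-semistable layers: μ^(1)=8; μ^(2)=-1; μ^(3)=-13

((0, 1, 1); (3, 0, 0); (0, 0, 1))


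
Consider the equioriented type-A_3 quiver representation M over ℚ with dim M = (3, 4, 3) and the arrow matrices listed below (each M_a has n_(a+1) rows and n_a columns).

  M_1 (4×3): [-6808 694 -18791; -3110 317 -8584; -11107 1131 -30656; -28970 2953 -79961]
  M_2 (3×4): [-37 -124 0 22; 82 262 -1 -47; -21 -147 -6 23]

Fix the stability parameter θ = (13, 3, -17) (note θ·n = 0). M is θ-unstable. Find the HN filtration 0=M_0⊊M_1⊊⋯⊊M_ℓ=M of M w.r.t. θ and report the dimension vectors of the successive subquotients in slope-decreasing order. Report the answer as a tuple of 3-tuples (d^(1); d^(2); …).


Barcode: M ≅ I[1,2], I[1,3]^2, I[2,3]. HN layers by μ_θ (3 steps, strictly decreasing):
  μ^(1)=8; μ^(2)=-1/3; μ^(3)=-7

((1, 1, 0); (2, 2, 2); (0, 1, 1))


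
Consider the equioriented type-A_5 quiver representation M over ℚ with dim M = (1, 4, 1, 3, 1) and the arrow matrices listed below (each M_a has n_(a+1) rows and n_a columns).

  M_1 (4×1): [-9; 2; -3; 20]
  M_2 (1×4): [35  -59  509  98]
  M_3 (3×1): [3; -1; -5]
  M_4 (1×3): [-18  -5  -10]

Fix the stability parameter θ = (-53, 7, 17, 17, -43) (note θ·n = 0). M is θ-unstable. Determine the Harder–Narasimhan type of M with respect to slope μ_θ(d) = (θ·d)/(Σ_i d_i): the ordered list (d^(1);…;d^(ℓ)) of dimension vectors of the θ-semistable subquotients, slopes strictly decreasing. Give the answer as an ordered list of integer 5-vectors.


Interval decomposition of M: I[1,2], I[2,2]^2, I[2,5], I[4,4]^2.
HN type (ℓ=4): μ^(1)=17; μ^(2)=7; μ^(3)=-1/2; μ^(4)=-53

((0, 0, 0, 2, 0); (0, 3, 0, 0, 0); (0, 1, 1, 1, 1); (1, 0, 0, 0, 0))


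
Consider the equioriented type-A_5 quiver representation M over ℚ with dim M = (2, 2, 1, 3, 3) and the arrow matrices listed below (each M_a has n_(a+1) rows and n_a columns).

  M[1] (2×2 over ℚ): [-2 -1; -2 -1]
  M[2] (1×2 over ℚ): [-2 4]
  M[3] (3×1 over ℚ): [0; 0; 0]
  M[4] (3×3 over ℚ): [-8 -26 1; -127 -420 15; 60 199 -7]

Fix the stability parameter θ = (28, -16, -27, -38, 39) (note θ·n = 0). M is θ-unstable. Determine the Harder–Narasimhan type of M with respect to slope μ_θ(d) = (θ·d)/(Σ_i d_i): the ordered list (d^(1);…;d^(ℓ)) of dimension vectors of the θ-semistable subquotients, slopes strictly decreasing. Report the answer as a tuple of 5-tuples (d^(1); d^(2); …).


Barcode: M ≅ I[1,1], I[1,3], I[2,2], I[4,5]^3. HN layers by μ_θ (5 steps, strictly decreasing):
  μ^(1)=39; μ^(2)=28; μ^(3)=-5; μ^(4)=-16; μ^(5)=-38

((0, 0, 0, 0, 3); (1, 0, 0, 0, 0); (1, 1, 1, 0, 0); (0, 1, 0, 0, 0); (0, 0, 0, 3, 0))


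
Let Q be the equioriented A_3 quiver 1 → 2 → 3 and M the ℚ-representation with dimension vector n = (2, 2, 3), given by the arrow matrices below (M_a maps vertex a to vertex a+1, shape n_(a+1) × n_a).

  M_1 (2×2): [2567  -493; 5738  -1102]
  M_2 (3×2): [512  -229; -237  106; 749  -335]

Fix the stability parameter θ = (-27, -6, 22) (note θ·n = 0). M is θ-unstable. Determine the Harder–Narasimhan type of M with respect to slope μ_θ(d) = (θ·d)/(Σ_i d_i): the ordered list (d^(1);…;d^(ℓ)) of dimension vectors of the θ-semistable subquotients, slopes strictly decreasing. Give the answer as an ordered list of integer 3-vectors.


Via rank(M_{q-1}∘⋯∘M_p): M ≅ I[1,1], I[1,3], I[2,3], I[3,3].
μ_θ-semistable layers: μ^(1)=22; μ^(2)=-6; μ^(3)=-27

((0, 0, 3); (0, 2, 0); (2, 0, 0))


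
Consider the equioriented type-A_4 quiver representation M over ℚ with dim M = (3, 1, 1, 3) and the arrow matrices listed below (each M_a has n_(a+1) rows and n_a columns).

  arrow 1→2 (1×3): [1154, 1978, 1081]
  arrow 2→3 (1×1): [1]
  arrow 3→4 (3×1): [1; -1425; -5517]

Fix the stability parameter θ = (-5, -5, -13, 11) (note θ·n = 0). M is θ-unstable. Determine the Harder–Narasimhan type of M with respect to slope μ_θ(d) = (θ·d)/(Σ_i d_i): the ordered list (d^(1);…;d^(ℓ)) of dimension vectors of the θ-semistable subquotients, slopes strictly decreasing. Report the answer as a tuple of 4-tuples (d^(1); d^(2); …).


Interval decomposition of M: I[1,1]^2, I[1,4], I[4,4]^2.
HN type (ℓ=3): μ^(1)=11; μ^(2)=-5; μ^(3)=-23/3

((0, 0, 0, 3); (2, 0, 0, 0); (1, 1, 1, 0))


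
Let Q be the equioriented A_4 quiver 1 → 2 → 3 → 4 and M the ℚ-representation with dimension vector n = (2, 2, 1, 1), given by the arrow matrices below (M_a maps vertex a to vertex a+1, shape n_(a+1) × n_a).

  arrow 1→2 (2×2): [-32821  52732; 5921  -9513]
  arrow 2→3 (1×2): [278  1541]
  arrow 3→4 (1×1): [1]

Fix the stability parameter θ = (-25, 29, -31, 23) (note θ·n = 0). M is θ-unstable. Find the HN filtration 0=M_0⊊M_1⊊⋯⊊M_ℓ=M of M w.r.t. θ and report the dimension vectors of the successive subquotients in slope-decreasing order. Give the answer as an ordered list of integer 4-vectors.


Via rank(M_{q-1}∘⋯∘M_p): M ≅ I[1,2], I[1,4].
μ_θ-semistable layers: μ^(1)=29; μ^(2)=23; μ^(3)=-1; μ^(4)=-25

((0, 1, 0, 0); (0, 0, 0, 1); (0, 1, 1, 0); (2, 0, 0, 0))


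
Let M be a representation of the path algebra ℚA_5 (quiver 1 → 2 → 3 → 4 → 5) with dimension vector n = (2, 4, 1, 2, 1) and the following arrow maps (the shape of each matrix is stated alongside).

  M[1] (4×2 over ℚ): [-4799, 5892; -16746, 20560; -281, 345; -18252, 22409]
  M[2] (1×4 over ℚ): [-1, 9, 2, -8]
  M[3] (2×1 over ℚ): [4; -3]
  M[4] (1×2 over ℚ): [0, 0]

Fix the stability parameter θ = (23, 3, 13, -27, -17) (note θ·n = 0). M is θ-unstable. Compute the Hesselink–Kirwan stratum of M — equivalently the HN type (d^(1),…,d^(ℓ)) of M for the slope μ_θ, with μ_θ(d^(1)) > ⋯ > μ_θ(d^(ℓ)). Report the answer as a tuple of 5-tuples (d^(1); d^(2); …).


Via rank(M_{q-1}∘⋯∘M_p): M ≅ I[1,2], I[1,4], I[2,2]^2, I[4,4], I[5,5].
μ_θ-semistable layers: μ^(1)=13; μ^(2)=3; μ^(3)=-17; μ^(4)=-27

((1, 1, 0, 0, 0); (1, 3, 1, 1, 0); (0, 0, 0, 0, 1); (0, 0, 0, 1, 0))


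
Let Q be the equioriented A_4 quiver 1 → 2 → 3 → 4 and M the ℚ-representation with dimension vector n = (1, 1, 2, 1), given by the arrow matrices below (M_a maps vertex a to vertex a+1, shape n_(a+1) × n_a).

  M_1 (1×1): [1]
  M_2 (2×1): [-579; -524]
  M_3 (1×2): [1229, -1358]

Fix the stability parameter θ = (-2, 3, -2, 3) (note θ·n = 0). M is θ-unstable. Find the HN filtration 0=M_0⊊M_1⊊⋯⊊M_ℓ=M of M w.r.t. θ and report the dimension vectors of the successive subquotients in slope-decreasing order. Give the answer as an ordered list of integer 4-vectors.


Via rank(M_{q-1}∘⋯∘M_p): M ≅ I[1,4], I[3,3].
μ_θ-semistable layers: μ^(1)=3; μ^(2)=1/2; μ^(3)=-2

((0, 0, 0, 1); (0, 1, 1, 0); (1, 0, 1, 0))


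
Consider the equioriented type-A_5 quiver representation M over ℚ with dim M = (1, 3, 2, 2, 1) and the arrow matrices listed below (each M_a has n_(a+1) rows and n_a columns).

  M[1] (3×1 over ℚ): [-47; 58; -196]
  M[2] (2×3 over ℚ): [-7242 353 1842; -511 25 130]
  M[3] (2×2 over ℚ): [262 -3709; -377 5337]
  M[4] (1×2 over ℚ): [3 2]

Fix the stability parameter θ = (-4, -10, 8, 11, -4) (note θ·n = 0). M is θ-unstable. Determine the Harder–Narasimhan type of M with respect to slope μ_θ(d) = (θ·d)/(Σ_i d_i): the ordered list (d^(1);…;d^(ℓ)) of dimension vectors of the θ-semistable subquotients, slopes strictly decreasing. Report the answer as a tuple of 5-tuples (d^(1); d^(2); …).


Barcode: M ≅ I[1,5], I[2,2], I[2,4]. HN layers by μ_θ (5 steps, strictly decreasing):
  μ^(1)=11; μ^(2)=8; μ^(3)=5; μ^(4)=-7; μ^(5)=-10

((0, 0, 0, 1, 0); (0, 0, 1, 0, 0); (0, 0, 1, 1, 1); (1, 1, 0, 0, 0); (0, 2, 0, 0, 0))


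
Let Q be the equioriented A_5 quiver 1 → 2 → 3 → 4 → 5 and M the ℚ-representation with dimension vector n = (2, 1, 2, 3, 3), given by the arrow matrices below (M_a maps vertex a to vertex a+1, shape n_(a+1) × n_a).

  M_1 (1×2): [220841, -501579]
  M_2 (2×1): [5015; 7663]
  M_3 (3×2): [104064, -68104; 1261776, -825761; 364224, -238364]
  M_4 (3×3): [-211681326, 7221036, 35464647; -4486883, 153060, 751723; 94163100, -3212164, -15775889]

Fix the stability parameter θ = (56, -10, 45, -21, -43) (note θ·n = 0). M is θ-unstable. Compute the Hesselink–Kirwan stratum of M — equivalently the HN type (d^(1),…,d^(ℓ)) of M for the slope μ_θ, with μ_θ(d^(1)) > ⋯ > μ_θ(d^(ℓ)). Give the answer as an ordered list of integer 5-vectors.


Via rank(M_{q-1}∘⋯∘M_p): M ≅ I[1,1], I[1,4], I[3,3], I[4,5]^2, I[5,5].
μ_θ-semistable layers: μ^(1)=56; μ^(2)=45; μ^(3)=35/2; μ^(4)=-32; μ^(5)=-43

((1, 0, 0, 0, 0); (0, 0, 1, 0, 0); (1, 1, 1, 1, 0); (0, 0, 0, 2, 2); (0, 0, 0, 0, 1))


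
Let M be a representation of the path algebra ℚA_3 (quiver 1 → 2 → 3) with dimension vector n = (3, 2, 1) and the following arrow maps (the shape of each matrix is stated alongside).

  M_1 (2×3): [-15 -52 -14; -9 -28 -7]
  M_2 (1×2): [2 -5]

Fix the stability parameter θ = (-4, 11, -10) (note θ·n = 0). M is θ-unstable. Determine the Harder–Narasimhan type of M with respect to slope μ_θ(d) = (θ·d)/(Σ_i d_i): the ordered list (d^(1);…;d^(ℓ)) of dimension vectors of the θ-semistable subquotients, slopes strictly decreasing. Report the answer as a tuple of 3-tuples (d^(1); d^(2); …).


Via rank(M_{q-1}∘⋯∘M_p): M ≅ I[1,1], I[1,2], I[1,3].
μ_θ-semistable layers: μ^(1)=11; μ^(2)=1/2; μ^(3)=-4

((0, 1, 0); (0, 1, 1); (3, 0, 0))


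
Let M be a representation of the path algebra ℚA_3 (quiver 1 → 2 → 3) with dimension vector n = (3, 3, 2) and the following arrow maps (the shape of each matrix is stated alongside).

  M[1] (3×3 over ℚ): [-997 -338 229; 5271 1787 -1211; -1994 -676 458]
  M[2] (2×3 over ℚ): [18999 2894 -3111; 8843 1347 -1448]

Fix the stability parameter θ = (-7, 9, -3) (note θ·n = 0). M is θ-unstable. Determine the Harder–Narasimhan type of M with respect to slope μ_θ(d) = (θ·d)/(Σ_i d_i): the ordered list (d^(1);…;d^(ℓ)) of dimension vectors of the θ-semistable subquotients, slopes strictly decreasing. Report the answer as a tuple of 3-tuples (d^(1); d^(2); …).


Via rank(M_{q-1}∘⋯∘M_p): M ≅ I[1,1], I[1,3]^2, I[2,2].
μ_θ-semistable layers: μ^(1)=9; μ^(2)=3; μ^(3)=-7

((0, 1, 0); (0, 2, 2); (3, 0, 0))
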